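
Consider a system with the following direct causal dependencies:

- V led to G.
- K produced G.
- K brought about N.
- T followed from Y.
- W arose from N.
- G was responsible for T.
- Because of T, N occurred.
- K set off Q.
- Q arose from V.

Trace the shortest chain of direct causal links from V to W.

V → G → T → N → W

V → G
G → T
T → N
N → W
Length: 4 steps.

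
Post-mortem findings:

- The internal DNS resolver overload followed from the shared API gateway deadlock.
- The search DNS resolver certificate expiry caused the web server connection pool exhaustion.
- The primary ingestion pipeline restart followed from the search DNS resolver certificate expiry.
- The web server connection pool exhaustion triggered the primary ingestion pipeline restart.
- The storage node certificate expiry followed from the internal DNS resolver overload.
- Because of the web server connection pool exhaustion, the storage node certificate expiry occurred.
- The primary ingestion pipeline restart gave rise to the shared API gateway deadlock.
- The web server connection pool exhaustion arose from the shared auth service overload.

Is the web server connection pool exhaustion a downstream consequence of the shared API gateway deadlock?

The shared API gateway deadlock leads to the internal DNS resolver overload, the storage node certificate expiry; the web server connection pool exhaustion is not among them.

No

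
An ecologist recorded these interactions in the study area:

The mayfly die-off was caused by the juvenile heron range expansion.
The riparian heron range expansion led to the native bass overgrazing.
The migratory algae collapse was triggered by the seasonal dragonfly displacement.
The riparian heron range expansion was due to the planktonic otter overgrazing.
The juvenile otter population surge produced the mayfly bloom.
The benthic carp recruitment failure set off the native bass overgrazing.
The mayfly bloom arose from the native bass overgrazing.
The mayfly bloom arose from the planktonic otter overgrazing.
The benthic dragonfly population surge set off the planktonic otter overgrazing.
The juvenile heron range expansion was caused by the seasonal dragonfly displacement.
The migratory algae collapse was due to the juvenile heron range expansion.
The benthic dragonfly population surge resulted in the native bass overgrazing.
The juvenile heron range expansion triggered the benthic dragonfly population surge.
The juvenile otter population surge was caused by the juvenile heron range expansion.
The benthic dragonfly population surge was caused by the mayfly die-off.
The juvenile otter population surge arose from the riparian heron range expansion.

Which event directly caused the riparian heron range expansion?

Upstream contributors include the seasonal dragonfly displacement, the juvenile heron range expansion, the mayfly die-off, the benthic dragonfly population surge, but only the planktonic otter overgrazing feeds directly into the riparian heron range expansion.

the planktonic otter overgrazing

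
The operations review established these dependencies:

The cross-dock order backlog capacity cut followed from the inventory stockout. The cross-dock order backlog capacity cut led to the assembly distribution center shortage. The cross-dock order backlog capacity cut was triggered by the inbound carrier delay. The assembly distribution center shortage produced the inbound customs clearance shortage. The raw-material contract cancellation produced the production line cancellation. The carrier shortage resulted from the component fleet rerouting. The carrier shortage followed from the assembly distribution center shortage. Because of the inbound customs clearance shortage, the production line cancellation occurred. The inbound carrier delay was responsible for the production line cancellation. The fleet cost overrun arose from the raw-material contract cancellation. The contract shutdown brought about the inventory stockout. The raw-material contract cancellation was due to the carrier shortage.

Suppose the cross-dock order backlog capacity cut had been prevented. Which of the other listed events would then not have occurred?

Downstream of the cross-dock order backlog capacity cut: the assembly distribution center shortage, the inbound customs clearance shortage, the carrier shortage, the raw-material contract cancellation, the production line cancellation, the fleet cost overrun.
Of those, still caused via another path: the carrier shortage, the raw-material contract cancellation, the production line cancellation, the fleet cost overrun.
The remainder have no surviving cause.

the assembly distribution center shortage, the inbound customs clearance shortage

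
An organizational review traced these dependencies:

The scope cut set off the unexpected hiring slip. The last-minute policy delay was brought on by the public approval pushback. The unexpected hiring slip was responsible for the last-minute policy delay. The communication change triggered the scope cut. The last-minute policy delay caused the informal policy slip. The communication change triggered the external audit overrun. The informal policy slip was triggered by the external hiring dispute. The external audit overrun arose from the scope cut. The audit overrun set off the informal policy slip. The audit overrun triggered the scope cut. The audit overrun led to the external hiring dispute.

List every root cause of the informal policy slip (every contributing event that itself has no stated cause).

Tracing upstream from the informal policy slip: the informal policy slip ← the last-minute policy delay ← the unexpected hiring slip ← the scope cut ← the communication change.
A separate upstream branch: the informal policy slip ← the audit overrun.
A separate upstream branch: the informal policy slip ← the last-minute policy delay ← the public approval pushback.
Each of those chain origins has no stated cause.

the audit overrun, the communication change, the public approval pushback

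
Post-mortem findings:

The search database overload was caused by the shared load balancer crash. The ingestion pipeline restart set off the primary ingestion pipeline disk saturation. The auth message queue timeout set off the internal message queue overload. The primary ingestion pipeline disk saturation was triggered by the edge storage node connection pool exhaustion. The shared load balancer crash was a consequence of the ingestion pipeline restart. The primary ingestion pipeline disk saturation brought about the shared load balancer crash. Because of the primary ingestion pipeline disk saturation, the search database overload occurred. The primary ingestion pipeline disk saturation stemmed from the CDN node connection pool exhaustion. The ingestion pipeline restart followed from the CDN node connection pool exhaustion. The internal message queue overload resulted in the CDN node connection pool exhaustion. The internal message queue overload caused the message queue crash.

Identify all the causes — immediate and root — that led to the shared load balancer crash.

Immediate causes of the shared load balancer crash: the ingestion pipeline restart, the primary ingestion pipeline disk saturation.
Further upstream: the auth message queue timeout, the internal message queue overload, the CDN node connection pool exhaustion, the edge storage node connection pool exhaustion.

the CDN node connection pool exhaustion, the auth message queue timeout, the edge storage node connection pool exhaustion, the ingestion pipeline restart, the internal message queue overload, the primary ingestion pipeline disk saturation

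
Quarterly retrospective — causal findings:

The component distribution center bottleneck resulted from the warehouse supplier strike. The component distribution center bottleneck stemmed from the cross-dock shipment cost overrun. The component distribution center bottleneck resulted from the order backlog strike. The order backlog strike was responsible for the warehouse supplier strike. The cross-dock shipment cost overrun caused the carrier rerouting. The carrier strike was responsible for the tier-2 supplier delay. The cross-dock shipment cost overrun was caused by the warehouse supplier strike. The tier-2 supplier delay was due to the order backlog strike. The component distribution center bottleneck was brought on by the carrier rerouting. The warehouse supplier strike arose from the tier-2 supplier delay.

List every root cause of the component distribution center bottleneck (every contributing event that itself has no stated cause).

the carrier strike, the order backlog strike

Tracing upstream from the component distribution center bottleneck: the component distribution center bottleneck ← the warehouse supplier strike ← the tier-2 supplier delay ← the carrier strike.
A separate upstream branch: the component distribution center bottleneck ← the order backlog strike.
Each of those chain origins has no stated cause.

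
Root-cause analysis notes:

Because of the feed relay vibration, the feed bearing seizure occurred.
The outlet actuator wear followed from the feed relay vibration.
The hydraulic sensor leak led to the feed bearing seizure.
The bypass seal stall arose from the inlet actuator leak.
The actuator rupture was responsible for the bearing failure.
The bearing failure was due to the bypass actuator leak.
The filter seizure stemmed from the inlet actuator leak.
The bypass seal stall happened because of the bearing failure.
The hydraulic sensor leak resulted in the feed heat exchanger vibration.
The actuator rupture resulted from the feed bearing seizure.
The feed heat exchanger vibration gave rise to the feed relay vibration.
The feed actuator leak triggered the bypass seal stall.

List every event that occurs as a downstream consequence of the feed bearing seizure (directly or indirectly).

the actuator rupture, the bearing failure, the bypass seal stall

Direct effects: the actuator rupture.
2 steps out: the bearing failure.
3 steps out: the bypass seal stall.
Not reachable from it: the inlet actuator leak, the filter seizure, the hydraulic sensor leak, the feed heat exchanger vibration, the feed relay vibration, the feed actuator leak, the bypass actuator leak, the outlet actuator wear.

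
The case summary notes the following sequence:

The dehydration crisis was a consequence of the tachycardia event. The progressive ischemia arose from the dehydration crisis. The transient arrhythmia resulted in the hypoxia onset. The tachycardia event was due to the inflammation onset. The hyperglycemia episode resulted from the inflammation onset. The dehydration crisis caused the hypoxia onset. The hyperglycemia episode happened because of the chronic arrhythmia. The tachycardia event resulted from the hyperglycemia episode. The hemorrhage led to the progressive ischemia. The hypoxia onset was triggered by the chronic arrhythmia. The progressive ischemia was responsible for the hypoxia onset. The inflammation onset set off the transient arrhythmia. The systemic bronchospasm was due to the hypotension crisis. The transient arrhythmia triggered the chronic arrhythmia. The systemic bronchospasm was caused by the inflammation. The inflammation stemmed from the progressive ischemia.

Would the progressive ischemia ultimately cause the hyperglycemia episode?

The progressive ischemia leads to the inflammation, the hypoxia onset, the systemic bronchospasm; the hyperglycemia episode is not among them.

No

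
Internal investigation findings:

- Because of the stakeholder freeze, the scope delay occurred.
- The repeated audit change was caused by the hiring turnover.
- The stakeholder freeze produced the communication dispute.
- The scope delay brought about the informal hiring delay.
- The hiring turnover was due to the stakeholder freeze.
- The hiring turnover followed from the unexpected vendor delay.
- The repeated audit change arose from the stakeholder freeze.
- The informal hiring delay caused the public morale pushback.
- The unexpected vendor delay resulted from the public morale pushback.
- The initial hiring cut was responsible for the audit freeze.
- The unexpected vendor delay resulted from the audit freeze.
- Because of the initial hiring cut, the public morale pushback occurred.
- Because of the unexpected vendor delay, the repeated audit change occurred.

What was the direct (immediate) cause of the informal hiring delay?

Upstream contributors include the stakeholder freeze, but only the scope delay feeds directly into the informal hiring delay.

the scope delay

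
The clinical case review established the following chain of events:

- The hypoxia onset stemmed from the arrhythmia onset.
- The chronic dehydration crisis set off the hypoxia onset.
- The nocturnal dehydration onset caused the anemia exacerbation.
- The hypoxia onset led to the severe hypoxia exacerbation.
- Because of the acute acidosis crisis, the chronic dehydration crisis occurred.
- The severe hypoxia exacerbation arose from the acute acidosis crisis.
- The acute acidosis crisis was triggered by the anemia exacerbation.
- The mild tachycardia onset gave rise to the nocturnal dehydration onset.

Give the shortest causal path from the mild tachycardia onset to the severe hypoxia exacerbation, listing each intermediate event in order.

the mild tachycardia onset → the nocturnal dehydration onset → the anemia exacerbation → the acute acidosis crisis → the severe hypoxia exacerbation

the mild tachycardia onset → the nocturnal dehydration onset
the nocturnal dehydration onset → the anemia exacerbation
the anemia exacerbation → the acute acidosis crisis
the acute acidosis crisis → the severe hypoxia exacerbation
Length: 4 steps.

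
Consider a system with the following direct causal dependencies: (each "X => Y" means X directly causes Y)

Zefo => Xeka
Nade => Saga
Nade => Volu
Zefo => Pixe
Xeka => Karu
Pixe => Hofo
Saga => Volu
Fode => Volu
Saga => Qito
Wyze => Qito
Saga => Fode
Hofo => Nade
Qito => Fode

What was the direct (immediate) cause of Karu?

Upstream contributors include Zefo, but only Xeka feeds directly into Karu.

Xeka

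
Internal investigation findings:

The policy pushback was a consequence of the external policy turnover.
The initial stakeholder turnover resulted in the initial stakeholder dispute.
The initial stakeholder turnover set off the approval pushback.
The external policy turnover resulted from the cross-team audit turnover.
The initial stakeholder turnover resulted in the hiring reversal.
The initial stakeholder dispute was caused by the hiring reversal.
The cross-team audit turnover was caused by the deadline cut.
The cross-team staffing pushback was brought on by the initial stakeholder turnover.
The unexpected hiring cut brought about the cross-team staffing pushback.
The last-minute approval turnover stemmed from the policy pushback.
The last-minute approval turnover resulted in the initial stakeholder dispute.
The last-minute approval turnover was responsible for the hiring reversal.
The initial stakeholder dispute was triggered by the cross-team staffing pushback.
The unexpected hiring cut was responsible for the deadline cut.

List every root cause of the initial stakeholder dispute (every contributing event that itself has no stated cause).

the initial stakeholder turnover, the unexpected hiring cut

Tracing upstream from the initial stakeholder dispute: the initial stakeholder dispute ← the initial stakeholder turnover.
A separate upstream branch: the initial stakeholder dispute ← the cross-team staffing pushback ← the unexpected hiring cut.
Each of those chain origins has no stated cause.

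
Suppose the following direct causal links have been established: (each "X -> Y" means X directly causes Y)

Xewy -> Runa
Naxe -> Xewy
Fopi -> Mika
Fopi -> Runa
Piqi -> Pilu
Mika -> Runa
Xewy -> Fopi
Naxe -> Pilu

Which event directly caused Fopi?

Xewy

Upstream contributors include Naxe, but only Xewy feeds directly into Fopi.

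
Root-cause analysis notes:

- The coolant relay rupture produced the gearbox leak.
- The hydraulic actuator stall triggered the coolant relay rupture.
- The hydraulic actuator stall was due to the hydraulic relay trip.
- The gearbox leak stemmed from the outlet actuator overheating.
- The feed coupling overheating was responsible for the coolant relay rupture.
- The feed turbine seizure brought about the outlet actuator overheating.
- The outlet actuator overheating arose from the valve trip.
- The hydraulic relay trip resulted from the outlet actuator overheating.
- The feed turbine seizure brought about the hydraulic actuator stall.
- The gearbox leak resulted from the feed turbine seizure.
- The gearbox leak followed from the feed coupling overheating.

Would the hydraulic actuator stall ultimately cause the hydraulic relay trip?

The hydraulic actuator stall leads to the coolant relay rupture, the gearbox leak; the hydraulic relay trip is not among them.

No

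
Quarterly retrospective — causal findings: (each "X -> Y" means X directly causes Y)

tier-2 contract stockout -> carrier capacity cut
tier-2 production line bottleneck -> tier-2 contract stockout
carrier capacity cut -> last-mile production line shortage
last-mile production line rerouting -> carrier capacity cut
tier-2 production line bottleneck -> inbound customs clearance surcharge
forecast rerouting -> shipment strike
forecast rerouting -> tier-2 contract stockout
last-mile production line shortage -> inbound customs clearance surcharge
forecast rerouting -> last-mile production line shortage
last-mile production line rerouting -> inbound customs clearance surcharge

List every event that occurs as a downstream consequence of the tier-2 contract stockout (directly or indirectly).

the carrier capacity cut, the inbound customs clearance surcharge, the last-mile production line shortage

Direct effects: the carrier capacity cut.
2 steps out: the last-mile production line shortage.
3 steps out: the inbound customs clearance surcharge.
Not reachable from it: the forecast rerouting, the shipment strike, the tier-2 production line bottleneck, the last-mile production line rerouting.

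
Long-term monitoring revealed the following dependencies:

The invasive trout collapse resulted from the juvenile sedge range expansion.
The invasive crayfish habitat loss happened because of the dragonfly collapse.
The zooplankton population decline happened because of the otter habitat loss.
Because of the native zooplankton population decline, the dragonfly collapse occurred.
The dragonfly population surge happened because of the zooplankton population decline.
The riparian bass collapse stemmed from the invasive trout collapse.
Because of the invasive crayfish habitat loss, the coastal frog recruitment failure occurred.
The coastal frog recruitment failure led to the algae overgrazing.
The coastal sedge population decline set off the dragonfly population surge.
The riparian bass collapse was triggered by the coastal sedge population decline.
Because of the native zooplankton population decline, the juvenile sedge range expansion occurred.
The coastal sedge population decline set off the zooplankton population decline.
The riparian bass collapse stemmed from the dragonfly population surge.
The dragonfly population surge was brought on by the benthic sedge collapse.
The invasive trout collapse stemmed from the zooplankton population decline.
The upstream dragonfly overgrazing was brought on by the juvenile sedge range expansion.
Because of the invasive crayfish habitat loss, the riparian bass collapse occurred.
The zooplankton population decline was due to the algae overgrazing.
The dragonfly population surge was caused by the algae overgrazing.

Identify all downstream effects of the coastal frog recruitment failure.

Direct effects: the algae overgrazing.
2 steps out: the zooplankton population decline, the dragonfly population surge.
3 steps out: the invasive trout collapse, the riparian bass collapse.
Not reachable from it: the native zooplankton population decline, the dragonfly collapse, the otter habitat loss, the invasive crayfish habitat loss, the coastal sedge population decline, the benthic sedge collapse, the juvenile sedge range expansion, the upstream dragonfly overgrazing.

the algae overgrazing, the dragonfly population surge, the invasive trout collapse, the riparian bass collapse, the zooplankton population decline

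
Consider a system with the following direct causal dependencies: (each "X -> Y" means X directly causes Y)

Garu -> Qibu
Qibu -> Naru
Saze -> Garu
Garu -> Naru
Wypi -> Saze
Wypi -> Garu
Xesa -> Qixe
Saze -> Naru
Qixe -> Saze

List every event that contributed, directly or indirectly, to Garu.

Immediate causes of Garu: Wypi, Saze.
Further upstream: Xesa, Qixe.

Qixe, Saze, Wypi, Xesa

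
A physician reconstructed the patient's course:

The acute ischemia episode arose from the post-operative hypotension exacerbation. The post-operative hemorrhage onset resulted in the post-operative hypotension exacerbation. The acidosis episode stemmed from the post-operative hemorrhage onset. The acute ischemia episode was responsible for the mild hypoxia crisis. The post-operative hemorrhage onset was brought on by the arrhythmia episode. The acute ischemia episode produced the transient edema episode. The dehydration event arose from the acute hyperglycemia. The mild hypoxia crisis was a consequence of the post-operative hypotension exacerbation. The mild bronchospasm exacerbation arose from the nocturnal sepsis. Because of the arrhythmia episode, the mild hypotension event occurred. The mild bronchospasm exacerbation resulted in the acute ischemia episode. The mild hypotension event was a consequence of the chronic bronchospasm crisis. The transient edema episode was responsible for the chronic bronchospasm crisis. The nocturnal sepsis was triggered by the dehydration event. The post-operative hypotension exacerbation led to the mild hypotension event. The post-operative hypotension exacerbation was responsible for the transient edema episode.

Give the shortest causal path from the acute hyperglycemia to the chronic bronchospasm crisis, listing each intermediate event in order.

the acute hyperglycemia → the dehydration event → the nocturnal sepsis → the mild bronchospasm exacerbation → the acute ischemia episode → the transient edema episode → the chronic bronchospasm crisis

the acute hyperglycemia → the dehydration event
the dehydration event → the nocturnal sepsis
the nocturnal sepsis → the mild bronchospasm exacerbation
the mild bronchospasm exacerbation → the acute ischemia episode
the acute ischemia episode → the transient edema episode
the transient edema episode → the chronic bronchospasm crisis
Length: 6 steps.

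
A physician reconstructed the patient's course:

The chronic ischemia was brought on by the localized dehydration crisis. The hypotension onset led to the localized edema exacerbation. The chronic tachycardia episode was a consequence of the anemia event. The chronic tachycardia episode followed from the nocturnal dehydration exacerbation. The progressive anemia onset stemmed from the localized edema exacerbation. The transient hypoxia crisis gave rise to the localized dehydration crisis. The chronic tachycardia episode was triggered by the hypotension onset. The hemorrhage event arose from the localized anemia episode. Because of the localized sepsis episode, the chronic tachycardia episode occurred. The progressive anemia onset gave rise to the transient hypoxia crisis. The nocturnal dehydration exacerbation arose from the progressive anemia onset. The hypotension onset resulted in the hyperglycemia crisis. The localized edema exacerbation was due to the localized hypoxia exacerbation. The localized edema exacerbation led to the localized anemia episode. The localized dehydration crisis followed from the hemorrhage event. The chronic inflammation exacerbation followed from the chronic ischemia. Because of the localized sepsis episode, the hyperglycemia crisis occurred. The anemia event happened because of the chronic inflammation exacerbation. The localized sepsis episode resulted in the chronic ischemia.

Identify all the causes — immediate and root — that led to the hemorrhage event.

Immediate cause of the hemorrhage event: the localized anemia episode.
Further upstream: the hypotension onset, the localized hypoxia exacerbation, the localized edema exacerbation.

the hypotension onset, the localized anemia episode, the localized edema exacerbation, the localized hypoxia exacerbation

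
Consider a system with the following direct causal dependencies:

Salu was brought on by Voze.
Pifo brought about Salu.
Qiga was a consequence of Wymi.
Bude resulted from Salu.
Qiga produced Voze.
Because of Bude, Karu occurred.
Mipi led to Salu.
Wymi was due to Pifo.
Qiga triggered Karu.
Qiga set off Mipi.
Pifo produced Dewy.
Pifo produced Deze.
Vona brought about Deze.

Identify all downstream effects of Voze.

Bude, Karu, Salu

Direct effects: Salu.
2 steps out: Bude.
3 steps out: Karu.
Not reachable from it: Pifo, Dewy, Wymi, Qiga, Mipi, Deze, Vona.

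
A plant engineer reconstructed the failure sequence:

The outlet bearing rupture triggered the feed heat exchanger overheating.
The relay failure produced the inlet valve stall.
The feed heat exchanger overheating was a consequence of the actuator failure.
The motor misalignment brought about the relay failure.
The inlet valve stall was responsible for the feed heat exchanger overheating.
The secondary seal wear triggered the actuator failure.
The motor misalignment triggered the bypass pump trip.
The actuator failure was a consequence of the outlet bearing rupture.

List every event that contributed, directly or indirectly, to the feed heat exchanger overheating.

Immediate causes of the feed heat exchanger overheating: the outlet bearing rupture, the inlet valve stall, the actuator failure.
Further upstream: the motor misalignment, the relay failure, the secondary seal wear.

the actuator failure, the inlet valve stall, the motor misalignment, the outlet bearing rupture, the relay failure, the secondary seal wear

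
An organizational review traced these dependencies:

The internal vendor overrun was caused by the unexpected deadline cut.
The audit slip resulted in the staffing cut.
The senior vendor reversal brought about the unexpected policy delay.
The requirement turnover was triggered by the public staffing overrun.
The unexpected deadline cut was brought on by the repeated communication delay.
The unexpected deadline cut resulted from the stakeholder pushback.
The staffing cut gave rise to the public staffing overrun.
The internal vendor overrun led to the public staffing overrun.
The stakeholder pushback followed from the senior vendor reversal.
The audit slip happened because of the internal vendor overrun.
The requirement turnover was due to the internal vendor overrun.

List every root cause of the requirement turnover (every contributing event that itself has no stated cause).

Tracing upstream from the requirement turnover: the requirement turnover ← the internal vendor overrun ← the unexpected deadline cut ← the stakeholder pushback ← the senior vendor reversal.
A separate upstream branch: the requirement turnover ← the internal vendor overrun ← the unexpected deadline cut ← the repeated communication delay.
Each of those chain origins has no stated cause.

the repeated communication delay, the senior vendor reversal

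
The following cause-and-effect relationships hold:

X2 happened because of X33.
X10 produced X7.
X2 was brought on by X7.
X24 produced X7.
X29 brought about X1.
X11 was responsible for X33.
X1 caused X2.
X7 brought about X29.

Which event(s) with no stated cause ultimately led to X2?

Tracing upstream from X2: X2 ← X7 ← X24.
A separate upstream branch: X2 ← X7 ← X10.
A separate upstream branch: X2 ← X33 ← X11.
Each of those chain origins has no stated cause.

X10, X11, X24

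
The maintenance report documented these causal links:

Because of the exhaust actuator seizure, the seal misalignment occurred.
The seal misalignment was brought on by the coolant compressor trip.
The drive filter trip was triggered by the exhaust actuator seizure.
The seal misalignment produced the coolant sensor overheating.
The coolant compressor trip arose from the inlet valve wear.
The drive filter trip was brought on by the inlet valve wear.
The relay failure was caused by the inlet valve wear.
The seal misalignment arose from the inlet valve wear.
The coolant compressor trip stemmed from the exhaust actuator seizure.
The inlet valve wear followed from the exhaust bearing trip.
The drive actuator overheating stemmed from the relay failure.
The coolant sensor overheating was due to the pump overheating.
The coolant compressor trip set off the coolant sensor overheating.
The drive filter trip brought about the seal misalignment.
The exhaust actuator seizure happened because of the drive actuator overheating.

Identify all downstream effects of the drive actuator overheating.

the coolant compressor trip, the coolant sensor overheating, the drive filter trip, the exhaust actuator seizure, the seal misalignment

Direct effects: the exhaust actuator seizure.
2 steps out: the drive filter trip, the coolant compressor trip, the seal misalignment.
3 steps out: the coolant sensor overheating.
Not reachable from it: the pump overheating, the exhaust bearing trip, the inlet valve wear, the relay failure.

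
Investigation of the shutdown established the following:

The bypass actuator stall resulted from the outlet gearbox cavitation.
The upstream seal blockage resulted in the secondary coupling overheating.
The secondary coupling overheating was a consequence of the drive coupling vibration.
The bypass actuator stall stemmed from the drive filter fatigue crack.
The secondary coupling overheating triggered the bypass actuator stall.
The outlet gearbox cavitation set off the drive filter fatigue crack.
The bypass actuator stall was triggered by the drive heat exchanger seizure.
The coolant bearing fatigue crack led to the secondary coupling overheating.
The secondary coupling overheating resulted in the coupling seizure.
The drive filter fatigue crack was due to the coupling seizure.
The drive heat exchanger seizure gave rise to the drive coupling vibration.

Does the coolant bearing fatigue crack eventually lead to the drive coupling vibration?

No

The coolant bearing fatigue crack leads to the secondary coupling overheating, the coupling seizure, the drive filter fatigue crack, the bypass actuator stall; the drive coupling vibration is not among them.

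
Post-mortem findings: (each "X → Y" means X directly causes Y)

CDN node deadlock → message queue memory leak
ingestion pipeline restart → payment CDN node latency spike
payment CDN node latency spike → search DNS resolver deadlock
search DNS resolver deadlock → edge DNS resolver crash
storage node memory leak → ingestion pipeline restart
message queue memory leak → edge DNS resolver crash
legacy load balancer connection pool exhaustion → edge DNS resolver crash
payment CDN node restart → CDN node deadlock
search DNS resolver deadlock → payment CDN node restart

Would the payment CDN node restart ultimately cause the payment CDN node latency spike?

The payment CDN node restart leads to the CDN node deadlock, the message queue memory leak, the edge DNS resolver crash; the payment CDN node latency spike is not among them.

No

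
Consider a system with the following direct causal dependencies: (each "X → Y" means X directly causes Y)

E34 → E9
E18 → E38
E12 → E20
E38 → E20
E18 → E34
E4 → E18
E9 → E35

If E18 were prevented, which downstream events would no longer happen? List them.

Downstream of E18: E38, E20, E34, E9, E35.
Of those, still caused via another path: E20.
The remainder have no surviving cause.

E34, E35, E38, E9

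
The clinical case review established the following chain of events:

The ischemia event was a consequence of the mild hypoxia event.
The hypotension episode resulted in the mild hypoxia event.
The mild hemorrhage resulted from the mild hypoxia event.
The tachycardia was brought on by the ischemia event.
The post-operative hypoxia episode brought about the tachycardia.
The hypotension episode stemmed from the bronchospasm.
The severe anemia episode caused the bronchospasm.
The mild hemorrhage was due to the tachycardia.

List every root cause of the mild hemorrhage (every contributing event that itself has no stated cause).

Tracing upstream from the mild hemorrhage: the mild hemorrhage ← the mild hypoxia event ← the hypotension episode ← the bronchospasm ← the severe anemia episode.
A separate upstream branch: the mild hemorrhage ← the tachycardia ← the post-operative hypoxia episode.
Each of those chain origins has no stated cause.

the post-operative hypoxia episode, the severe anemia episode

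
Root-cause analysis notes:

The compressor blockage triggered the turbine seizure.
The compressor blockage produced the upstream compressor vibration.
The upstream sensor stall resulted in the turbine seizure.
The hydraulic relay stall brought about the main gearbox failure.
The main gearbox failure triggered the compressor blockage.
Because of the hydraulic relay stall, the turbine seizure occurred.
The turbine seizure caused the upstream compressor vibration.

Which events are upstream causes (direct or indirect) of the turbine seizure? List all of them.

Immediate causes of the turbine seizure: the hydraulic relay stall, the compressor blockage, the upstream sensor stall.
Further upstream: the main gearbox failure.

the compressor blockage, the hydraulic relay stall, the main gearbox failure, the upstream sensor stall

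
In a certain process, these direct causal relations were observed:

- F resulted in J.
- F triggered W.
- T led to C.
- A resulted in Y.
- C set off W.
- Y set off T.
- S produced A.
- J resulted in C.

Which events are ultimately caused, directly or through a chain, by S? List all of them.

Direct effects: A.
2 steps out: Y.
3 steps out: T.
4 steps out: C.
5 steps out: W.
Not reachable from it: F, J.

A, C, T, W, Y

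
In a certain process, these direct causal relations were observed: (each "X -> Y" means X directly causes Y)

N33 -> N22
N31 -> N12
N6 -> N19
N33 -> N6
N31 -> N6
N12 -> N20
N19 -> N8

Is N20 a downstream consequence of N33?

No

N33 leads to N6, N22, N19, N8; N20 is not among them.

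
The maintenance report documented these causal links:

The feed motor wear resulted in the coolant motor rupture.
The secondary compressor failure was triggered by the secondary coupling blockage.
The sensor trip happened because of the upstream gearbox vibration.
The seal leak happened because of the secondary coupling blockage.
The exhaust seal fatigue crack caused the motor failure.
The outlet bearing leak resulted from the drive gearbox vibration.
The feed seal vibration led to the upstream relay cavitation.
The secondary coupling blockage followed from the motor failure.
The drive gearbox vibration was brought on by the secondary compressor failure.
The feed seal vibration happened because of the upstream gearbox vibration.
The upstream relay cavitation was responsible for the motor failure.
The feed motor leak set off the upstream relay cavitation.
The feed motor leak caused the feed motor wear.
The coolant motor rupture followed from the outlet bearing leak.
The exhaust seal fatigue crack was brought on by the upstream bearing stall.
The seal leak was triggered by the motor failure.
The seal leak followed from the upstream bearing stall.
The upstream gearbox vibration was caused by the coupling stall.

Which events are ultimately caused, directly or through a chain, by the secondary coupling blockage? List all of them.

the coolant motor rupture, the drive gearbox vibration, the outlet bearing leak, the seal leak, the secondary compressor failure

Direct effects: the secondary compressor failure, the seal leak.
2 steps out: the drive gearbox vibration.
3 steps out: the outlet bearing leak.
4 steps out: the coolant motor rupture.
Not reachable from it: the coupling stall, the upstream gearbox vibration, the upstream bearing stall, the exhaust seal fatigue crack, the feed motor leak, the feed seal vibration, the upstream relay cavitation, the motor failure, the feed motor wear, the sensor trip.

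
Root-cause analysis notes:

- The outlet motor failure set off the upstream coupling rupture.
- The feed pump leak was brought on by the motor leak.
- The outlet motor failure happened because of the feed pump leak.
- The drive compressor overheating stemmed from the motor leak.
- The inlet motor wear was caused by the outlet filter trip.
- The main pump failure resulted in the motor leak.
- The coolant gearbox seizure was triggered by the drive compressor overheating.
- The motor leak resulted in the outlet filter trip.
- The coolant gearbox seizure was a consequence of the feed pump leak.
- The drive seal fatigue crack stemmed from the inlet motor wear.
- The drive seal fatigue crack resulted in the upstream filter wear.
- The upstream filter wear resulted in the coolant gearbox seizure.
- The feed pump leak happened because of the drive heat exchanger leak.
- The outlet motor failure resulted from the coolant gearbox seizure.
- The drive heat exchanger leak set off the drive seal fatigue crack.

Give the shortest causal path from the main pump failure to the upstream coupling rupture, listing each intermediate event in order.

the main pump failure → the motor leak
the motor leak → the feed pump leak
the feed pump leak → the outlet motor failure
the outlet motor failure → the upstream coupling rupture
Length: 4 steps.

the main pump failure → the motor leak → the feed pump leak → the outlet motor failure → the upstream coupling rupture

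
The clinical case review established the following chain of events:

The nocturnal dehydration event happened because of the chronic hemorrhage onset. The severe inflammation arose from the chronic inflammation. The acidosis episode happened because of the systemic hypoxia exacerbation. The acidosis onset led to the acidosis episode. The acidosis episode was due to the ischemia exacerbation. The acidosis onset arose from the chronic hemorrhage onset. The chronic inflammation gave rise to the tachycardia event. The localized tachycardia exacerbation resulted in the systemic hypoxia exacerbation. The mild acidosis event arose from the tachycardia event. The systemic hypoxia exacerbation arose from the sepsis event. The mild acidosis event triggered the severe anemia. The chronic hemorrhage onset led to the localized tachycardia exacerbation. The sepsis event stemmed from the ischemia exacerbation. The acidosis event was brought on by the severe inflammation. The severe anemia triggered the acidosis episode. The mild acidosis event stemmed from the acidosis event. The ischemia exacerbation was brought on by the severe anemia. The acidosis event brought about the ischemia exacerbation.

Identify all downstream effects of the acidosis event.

the acidosis episode, the ischemia exacerbation, the mild acidosis event, the sepsis event, the severe anemia, the systemic hypoxia exacerbation

Direct effects: the mild acidosis event, the ischemia exacerbation.
2 steps out: the severe anemia, the sepsis event, the acidosis episode.
3 steps out: the systemic hypoxia exacerbation.
Not reachable from it: the chronic inflammation, the chronic hemorrhage onset, the nocturnal dehydration event, the tachycardia event, the localized tachycardia exacerbation, the severe inflammation, the acidosis onset.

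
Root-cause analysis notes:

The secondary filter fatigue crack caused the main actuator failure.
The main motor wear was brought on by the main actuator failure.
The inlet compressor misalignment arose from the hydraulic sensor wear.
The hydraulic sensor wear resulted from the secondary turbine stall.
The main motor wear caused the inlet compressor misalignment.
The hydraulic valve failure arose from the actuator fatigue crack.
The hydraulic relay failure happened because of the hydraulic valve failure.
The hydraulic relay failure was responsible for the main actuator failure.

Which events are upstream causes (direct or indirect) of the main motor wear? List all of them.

the actuator fatigue crack, the hydraulic relay failure, the hydraulic valve failure, the main actuator failure, the secondary filter fatigue crack

Immediate cause of the main motor wear: the main actuator failure.
Further upstream: the actuator fatigue crack, the hydraulic valve failure, the hydraulic relay failure, the secondary filter fatigue crack.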